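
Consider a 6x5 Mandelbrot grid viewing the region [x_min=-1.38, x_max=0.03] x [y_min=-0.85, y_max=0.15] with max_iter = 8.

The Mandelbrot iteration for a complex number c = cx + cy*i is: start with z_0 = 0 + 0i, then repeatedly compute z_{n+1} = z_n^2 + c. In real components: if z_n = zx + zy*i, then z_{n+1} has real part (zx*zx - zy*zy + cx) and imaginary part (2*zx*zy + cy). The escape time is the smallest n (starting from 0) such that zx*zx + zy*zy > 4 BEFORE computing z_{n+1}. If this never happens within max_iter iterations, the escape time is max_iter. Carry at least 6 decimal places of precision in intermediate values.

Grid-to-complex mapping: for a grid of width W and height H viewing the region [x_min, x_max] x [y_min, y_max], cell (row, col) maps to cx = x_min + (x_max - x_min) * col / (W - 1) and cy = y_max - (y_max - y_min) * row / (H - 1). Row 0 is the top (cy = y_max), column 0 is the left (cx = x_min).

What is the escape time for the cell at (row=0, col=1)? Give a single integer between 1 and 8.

Answer: 8

Derivation:
z_0 = 0 + 0i, c = -1.0980 + 0.1500i
Iter 1: z = -1.0980 + 0.1500i, |z|^2 = 1.2281
Iter 2: z = 0.0851 + -0.1794i, |z|^2 = 0.0394
Iter 3: z = -1.1229 + 0.1195i, |z|^2 = 1.2753
Iter 4: z = 0.1487 + -0.1183i, |z|^2 = 0.0361
Iter 5: z = -1.0899 + 0.1148i, |z|^2 = 1.2010
Iter 6: z = 0.0766 + -0.1003i, |z|^2 = 0.0159
Iter 7: z = -1.1022 + 0.1346i, |z|^2 = 1.2329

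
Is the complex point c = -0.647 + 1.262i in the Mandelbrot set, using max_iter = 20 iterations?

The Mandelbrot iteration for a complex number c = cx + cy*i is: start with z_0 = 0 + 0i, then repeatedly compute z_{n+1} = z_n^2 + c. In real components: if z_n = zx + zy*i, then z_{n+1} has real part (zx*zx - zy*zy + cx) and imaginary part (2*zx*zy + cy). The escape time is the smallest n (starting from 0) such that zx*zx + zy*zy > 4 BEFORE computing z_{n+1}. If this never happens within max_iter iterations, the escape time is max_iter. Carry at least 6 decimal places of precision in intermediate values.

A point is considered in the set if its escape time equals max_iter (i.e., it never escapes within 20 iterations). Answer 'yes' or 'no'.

z_0 = 0 + 0i, c = -0.6470 + 1.2620i
Iter 1: z = -0.6470 + 1.2620i, |z|^2 = 2.0113
Iter 2: z = -1.8210 + -0.3710i, |z|^2 = 3.4538
Iter 3: z = 2.5315 + 2.6133i, |z|^2 = 13.2379
Escaped at iteration 3

Answer: no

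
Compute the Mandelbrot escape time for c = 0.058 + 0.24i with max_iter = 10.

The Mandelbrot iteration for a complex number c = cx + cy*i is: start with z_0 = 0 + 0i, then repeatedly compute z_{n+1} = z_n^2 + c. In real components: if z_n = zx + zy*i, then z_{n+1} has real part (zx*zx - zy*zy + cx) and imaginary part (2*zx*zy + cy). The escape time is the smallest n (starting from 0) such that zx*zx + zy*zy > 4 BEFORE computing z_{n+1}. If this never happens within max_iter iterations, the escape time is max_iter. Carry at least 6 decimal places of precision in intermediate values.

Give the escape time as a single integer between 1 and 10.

z_0 = 0 + 0i, c = 0.0580 + 0.2400i
Iter 1: z = 0.0580 + 0.2400i, |z|^2 = 0.0610
Iter 2: z = 0.0038 + 0.2678i, |z|^2 = 0.0718
Iter 3: z = -0.0137 + 0.2420i, |z|^2 = 0.0588
Iter 4: z = -0.0004 + 0.2334i, |z|^2 = 0.0545
Iter 5: z = 0.0035 + 0.2398i, |z|^2 = 0.0575
Iter 6: z = 0.0005 + 0.2417i, |z|^2 = 0.0584
Iter 7: z = -0.0004 + 0.2402i, |z|^2 = 0.0577
Iter 8: z = 0.0003 + 0.2398i, |z|^2 = 0.0575
Iter 9: z = 0.0005 + 0.2401i, |z|^2 = 0.0577

Answer: 10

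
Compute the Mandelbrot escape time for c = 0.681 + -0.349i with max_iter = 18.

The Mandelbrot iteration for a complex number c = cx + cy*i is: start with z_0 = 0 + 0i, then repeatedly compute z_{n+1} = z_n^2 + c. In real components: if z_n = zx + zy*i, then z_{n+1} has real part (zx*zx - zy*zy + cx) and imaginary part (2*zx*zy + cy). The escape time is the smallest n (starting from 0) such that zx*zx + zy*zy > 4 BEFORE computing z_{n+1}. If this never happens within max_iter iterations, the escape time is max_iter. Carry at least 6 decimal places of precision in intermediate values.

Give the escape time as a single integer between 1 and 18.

Answer: 3

Derivation:
z_0 = 0 + 0i, c = 0.6810 + -0.3490i
Iter 1: z = 0.6810 + -0.3490i, |z|^2 = 0.5856
Iter 2: z = 1.0230 + -0.8243i, |z|^2 = 1.7260
Iter 3: z = 1.0479 + -2.0355i, |z|^2 = 5.2415
Escaped at iteration 3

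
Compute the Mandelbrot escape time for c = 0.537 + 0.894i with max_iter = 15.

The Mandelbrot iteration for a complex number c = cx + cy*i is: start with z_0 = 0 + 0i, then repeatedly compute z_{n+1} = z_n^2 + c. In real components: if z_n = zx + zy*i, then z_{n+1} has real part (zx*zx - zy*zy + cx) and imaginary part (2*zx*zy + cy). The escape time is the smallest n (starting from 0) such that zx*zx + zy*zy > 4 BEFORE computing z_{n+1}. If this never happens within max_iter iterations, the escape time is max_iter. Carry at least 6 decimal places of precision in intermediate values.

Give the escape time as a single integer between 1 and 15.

Answer: 3

Derivation:
z_0 = 0 + 0i, c = 0.5370 + 0.8940i
Iter 1: z = 0.5370 + 0.8940i, |z|^2 = 1.0876
Iter 2: z = 0.0261 + 1.8542i, |z|^2 = 3.4386
Iter 3: z = -2.9002 + 0.9909i, |z|^2 = 9.3931
Escaped at iteration 3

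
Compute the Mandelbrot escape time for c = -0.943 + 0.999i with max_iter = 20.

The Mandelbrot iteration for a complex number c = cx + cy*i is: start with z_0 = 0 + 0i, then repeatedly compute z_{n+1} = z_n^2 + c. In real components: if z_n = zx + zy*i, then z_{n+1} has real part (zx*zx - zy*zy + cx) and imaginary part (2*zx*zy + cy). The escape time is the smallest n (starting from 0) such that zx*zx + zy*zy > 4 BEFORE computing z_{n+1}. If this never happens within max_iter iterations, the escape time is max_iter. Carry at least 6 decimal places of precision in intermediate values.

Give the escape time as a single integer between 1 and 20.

Answer: 3

Derivation:
z_0 = 0 + 0i, c = -0.9430 + 0.9990i
Iter 1: z = -0.9430 + 0.9990i, |z|^2 = 1.8872
Iter 2: z = -1.0518 + -0.8851i, |z|^2 = 1.8896
Iter 3: z = -0.6202 + 2.8608i, |z|^2 = 8.5691
Escaped at iteration 3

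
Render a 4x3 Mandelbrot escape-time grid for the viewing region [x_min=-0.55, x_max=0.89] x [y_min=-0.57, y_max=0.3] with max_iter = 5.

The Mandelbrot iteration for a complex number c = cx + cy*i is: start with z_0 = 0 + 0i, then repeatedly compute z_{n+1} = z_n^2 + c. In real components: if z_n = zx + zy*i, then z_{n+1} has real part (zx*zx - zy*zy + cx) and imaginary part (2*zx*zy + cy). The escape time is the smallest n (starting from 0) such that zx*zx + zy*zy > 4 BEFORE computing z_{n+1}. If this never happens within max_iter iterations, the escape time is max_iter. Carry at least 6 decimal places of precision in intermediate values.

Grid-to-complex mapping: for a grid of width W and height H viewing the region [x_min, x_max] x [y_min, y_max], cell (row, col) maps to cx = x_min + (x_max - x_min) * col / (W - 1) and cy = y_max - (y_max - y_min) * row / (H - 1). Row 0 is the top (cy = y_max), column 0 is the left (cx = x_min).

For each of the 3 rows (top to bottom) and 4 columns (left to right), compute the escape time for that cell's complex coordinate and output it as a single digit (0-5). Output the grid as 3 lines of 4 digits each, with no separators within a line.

Answer: 5553
5553
5552

Derivation:
(row=0, col=0): c = -0.5500 + 0.3000i → escape time 5
(row=0, col=1): c = -0.0700 + 0.3000i → escape time 5
(row=0, col=2): c = 0.4100 + 0.3000i → escape time 5
(row=0, col=3): c = 0.8900 + 0.3000i → escape time 3
(row=1, col=0): c = -0.5500 + -0.1350i → escape time 5
(row=1, col=1): c = -0.0700 + -0.1350i → escape time 5
(row=1, col=2): c = 0.4100 + -0.1350i → escape time 5
(row=1, col=3): c = 0.8900 + -0.1350i → escape time 3
(row=2, col=0): c = -0.5500 + -0.5700i → escape time 5
(row=2, col=1): c = -0.0700 + -0.5700i → escape time 5
(row=2, col=2): c = 0.4100 + -0.5700i → escape time 5
(row=2, col=3): c = 0.8900 + -0.5700i → escape time 2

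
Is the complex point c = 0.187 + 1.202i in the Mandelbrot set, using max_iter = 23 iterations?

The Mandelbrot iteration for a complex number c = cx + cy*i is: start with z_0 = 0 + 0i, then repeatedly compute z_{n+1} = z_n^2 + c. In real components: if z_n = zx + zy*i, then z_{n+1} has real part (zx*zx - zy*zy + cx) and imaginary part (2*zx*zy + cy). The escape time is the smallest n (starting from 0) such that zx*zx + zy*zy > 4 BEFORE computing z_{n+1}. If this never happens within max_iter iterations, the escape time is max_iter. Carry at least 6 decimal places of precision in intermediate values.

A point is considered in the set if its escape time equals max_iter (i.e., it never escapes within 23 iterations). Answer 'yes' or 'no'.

z_0 = 0 + 0i, c = 0.1870 + 1.2020i
Iter 1: z = 0.1870 + 1.2020i, |z|^2 = 1.4798
Iter 2: z = -1.2228 + 1.6515i, |z|^2 = 4.2229
Escaped at iteration 2

Answer: no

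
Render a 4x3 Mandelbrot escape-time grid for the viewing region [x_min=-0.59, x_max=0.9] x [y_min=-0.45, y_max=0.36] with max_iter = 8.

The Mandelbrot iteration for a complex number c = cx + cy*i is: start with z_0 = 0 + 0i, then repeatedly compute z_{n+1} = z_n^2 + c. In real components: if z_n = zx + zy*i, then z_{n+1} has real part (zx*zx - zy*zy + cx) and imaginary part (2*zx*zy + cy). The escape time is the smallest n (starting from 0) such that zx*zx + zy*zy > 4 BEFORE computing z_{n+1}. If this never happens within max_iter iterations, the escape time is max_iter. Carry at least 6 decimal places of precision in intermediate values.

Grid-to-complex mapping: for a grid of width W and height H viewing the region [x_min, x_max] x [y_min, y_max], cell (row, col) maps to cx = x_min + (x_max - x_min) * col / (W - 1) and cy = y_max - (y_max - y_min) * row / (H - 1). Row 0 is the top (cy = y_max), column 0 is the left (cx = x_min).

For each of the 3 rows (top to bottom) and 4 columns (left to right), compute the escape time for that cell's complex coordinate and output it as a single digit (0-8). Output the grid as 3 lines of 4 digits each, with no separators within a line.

Answer: 8883
8873
8873

Derivation:
(row=0, col=0): c = -0.5900 + 0.3600i → escape time 8
(row=0, col=1): c = -0.0933 + 0.3600i → escape time 8
(row=0, col=2): c = 0.4033 + 0.3600i → escape time 8
(row=0, col=3): c = 0.9000 + 0.3600i → escape time 3
(row=1, col=0): c = -0.5900 + -0.0450i → escape time 8
(row=1, col=1): c = -0.0933 + -0.0450i → escape time 8
(row=1, col=2): c = 0.4033 + -0.0450i → escape time 7
(row=1, col=3): c = 0.9000 + -0.0450i → escape time 3
(row=2, col=0): c = -0.5900 + -0.4500i → escape time 8
(row=2, col=1): c = -0.0933 + -0.4500i → escape time 8
(row=2, col=2): c = 0.4033 + -0.4500i → escape time 7
(row=2, col=3): c = 0.9000 + -0.4500i → escape time 3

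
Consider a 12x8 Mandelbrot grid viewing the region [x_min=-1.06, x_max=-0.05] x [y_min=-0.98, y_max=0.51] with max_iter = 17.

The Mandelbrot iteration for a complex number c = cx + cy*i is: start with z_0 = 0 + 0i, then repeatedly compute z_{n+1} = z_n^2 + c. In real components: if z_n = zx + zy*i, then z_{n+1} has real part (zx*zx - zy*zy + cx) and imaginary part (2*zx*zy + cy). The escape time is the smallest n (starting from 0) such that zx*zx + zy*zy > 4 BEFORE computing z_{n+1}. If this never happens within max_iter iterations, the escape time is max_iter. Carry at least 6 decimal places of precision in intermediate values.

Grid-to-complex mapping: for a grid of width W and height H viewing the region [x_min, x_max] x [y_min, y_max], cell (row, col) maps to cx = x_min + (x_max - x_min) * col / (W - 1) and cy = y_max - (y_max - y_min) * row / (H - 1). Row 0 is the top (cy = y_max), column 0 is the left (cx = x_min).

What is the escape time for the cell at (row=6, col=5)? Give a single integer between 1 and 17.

z_0 = 0 + 0i, c = -0.6009 + -0.7671i
Iter 1: z = -0.6009 + -0.7671i, |z|^2 = 0.9496
Iter 2: z = -0.8283 + 0.1548i, |z|^2 = 0.7101
Iter 3: z = 0.0612 + -1.0236i, |z|^2 = 1.0516
Iter 4: z = -1.6450 + -0.8925i, |z|^2 = 3.5026
Iter 5: z = 1.3084 + 2.1692i, |z|^2 = 6.4176
Escaped at iteration 5

Answer: 5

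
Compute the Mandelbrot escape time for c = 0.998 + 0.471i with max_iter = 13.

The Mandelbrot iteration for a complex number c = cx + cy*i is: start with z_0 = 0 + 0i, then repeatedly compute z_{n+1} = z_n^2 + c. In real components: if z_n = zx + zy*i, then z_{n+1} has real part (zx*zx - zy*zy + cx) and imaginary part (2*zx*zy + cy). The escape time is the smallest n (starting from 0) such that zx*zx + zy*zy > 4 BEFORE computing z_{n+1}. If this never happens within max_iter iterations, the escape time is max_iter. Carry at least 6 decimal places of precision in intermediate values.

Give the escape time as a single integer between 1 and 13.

z_0 = 0 + 0i, c = 0.9980 + 0.4710i
Iter 1: z = 0.9980 + 0.4710i, |z|^2 = 1.2178
Iter 2: z = 1.7722 + 1.4111i, |z|^2 = 5.1318
Escaped at iteration 2

Answer: 2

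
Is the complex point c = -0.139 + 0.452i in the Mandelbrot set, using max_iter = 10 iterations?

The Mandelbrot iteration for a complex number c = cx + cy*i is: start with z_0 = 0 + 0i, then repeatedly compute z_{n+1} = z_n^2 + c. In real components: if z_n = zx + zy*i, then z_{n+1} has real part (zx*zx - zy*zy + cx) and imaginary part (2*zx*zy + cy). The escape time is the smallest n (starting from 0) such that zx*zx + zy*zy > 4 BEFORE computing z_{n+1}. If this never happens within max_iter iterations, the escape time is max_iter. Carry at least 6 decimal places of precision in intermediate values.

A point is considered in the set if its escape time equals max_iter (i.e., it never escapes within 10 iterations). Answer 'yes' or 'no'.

Answer: yes

Derivation:
z_0 = 0 + 0i, c = -0.1390 + 0.4520i
Iter 1: z = -0.1390 + 0.4520i, |z|^2 = 0.2236
Iter 2: z = -0.3240 + 0.3263i, |z|^2 = 0.2115
Iter 3: z = -0.1405 + 0.2405i, |z|^2 = 0.0776
Iter 4: z = -0.1771 + 0.3844i, |z|^2 = 0.1791
Iter 5: z = -0.2554 + 0.3158i, |z|^2 = 0.1650
Iter 6: z = -0.1735 + 0.2907i, |z|^2 = 0.1146
Iter 7: z = -0.1934 + 0.3511i, |z|^2 = 0.1607
Iter 8: z = -0.2249 + 0.3162i, |z|^2 = 0.1506
Iter 9: z = -0.1884 + 0.3098i, |z|^2 = 0.1315
Did not escape in 10 iterations → in set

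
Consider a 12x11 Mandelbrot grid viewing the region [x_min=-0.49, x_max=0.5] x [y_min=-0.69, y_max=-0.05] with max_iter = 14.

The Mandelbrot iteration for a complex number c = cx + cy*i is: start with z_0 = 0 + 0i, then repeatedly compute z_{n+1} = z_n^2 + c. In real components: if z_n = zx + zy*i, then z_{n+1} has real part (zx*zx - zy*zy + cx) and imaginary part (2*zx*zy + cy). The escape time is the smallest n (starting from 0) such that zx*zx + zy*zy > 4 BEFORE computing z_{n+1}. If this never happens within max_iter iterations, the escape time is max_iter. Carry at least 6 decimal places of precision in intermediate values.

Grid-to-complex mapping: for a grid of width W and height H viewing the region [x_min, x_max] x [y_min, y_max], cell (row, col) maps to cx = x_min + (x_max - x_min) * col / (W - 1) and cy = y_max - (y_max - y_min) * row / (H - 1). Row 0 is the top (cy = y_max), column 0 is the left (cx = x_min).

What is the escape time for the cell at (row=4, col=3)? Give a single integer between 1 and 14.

Answer: 14

Derivation:
z_0 = 0 + 0i, c = -0.2200 + -0.3060i
Iter 1: z = -0.2200 + -0.3060i, |z|^2 = 0.1420
Iter 2: z = -0.2652 + -0.1714i, |z|^2 = 0.0997
Iter 3: z = -0.1790 + -0.2151i, |z|^2 = 0.0783
Iter 4: z = -0.2342 + -0.2290i, |z|^2 = 0.1073
Iter 5: z = -0.2176 + -0.1987i, |z|^2 = 0.0868
Iter 6: z = -0.2122 + -0.2195i, |z|^2 = 0.0932
Iter 7: z = -0.2232 + -0.2129i, |z|^2 = 0.0951
Iter 8: z = -0.2155 + -0.2110i, |z|^2 = 0.0910
Iter 9: z = -0.2181 + -0.2151i, |z|^2 = 0.0938
Iter 10: z = -0.2187 + -0.2122i, |z|^2 = 0.0929
Iter 11: z = -0.2172 + -0.2132i, |z|^2 = 0.0926
Iter 12: z = -0.2183 + -0.2134i, |z|^2 = 0.0932
Iter 13: z = -0.2179 + -0.2128i, |z|^2 = 0.0928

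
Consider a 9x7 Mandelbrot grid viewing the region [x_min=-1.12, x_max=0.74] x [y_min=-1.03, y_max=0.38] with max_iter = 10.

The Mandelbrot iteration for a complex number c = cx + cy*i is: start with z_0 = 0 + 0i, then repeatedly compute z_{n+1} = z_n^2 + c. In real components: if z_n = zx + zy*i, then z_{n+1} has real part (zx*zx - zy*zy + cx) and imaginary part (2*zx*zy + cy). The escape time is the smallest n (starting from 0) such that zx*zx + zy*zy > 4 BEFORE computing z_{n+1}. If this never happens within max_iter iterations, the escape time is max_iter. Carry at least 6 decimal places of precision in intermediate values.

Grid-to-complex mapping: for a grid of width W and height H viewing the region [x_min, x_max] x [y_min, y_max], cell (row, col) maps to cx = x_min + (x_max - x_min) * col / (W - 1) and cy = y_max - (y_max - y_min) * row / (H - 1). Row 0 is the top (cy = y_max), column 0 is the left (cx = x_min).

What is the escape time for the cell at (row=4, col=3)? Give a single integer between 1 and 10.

Answer: 10

Derivation:
z_0 = 0 + 0i, c = -0.4225 + -0.5600i
Iter 1: z = -0.4225 + -0.5600i, |z|^2 = 0.4921
Iter 2: z = -0.5576 + -0.0868i, |z|^2 = 0.3184
Iter 3: z = -0.1191 + -0.4632i, |z|^2 = 0.2287
Iter 4: z = -0.6229 + -0.4496i, |z|^2 = 0.5901
Iter 5: z = -0.2367 + 0.0001i, |z|^2 = 0.0560
Iter 6: z = -0.3665 + -0.5601i, |z|^2 = 0.4480
Iter 7: z = -0.6019 + -0.1495i, |z|^2 = 0.3846
Iter 8: z = -0.0826 + -0.3800i, |z|^2 = 0.1512
Iter 9: z = -0.5601 + -0.4972i, |z|^2 = 0.5609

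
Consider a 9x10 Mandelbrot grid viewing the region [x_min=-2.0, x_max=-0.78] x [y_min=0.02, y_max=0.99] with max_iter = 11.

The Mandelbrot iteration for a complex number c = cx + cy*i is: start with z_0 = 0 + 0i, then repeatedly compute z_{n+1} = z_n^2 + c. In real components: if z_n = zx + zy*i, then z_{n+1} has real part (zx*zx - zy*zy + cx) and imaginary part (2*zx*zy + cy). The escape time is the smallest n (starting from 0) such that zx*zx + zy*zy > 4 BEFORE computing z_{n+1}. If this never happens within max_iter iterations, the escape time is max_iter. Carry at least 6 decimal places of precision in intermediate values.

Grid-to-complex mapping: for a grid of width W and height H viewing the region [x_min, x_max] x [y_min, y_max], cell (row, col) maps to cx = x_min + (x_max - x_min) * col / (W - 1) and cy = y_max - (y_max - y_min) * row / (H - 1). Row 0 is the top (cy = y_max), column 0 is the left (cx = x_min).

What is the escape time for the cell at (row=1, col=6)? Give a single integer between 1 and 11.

z_0 = 0 + 0i, c = -1.0850 + 0.8822i
Iter 1: z = -1.0850 + 0.8822i, |z|^2 = 1.9555
Iter 2: z = -0.6861 + -1.0322i, |z|^2 = 1.5362
Iter 3: z = -1.6797 + 2.2986i, |z|^2 = 8.1050
Escaped at iteration 3

Answer: 3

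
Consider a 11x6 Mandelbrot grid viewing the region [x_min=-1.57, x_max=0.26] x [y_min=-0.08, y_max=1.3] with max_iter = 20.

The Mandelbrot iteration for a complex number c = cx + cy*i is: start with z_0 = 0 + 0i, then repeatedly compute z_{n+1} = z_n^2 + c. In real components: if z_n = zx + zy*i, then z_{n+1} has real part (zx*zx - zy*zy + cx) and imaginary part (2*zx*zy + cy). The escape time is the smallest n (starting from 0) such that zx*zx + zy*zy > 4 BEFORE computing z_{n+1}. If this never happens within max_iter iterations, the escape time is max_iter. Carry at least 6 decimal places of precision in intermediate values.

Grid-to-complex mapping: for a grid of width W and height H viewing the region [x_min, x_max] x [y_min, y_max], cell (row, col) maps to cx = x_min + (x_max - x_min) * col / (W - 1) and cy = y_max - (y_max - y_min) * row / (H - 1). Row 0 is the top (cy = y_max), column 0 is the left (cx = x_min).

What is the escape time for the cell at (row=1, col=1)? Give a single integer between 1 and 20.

z_0 = 0 + 0i, c = -1.3870 + 1.0240i
Iter 1: z = -1.3870 + 1.0240i, |z|^2 = 2.9723
Iter 2: z = -0.5118 + -1.8166i, |z|^2 = 3.5619
Iter 3: z = -4.4250 + 2.8835i, |z|^2 = 27.8951
Escaped at iteration 3

Answer: 3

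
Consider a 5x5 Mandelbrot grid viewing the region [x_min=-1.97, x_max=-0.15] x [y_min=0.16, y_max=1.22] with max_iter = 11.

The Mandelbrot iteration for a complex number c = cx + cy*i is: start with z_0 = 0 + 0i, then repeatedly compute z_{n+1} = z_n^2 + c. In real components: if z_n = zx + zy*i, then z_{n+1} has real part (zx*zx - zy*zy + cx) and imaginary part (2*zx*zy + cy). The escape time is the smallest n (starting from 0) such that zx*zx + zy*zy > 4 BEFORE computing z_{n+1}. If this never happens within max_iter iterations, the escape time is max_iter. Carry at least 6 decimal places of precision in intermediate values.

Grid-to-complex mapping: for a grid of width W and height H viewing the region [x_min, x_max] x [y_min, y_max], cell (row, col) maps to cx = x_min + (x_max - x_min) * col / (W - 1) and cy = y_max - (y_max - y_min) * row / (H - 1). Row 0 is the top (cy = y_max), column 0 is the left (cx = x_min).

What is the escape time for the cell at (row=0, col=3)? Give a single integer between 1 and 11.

Answer: 3

Derivation:
z_0 = 0 + 0i, c = -0.6050 + 1.2200i
Iter 1: z = -0.6050 + 1.2200i, |z|^2 = 1.8544
Iter 2: z = -1.7274 + -0.2562i, |z|^2 = 3.0495
Iter 3: z = 2.3132 + 2.1051i, |z|^2 = 9.7823
Escaped at iteration 3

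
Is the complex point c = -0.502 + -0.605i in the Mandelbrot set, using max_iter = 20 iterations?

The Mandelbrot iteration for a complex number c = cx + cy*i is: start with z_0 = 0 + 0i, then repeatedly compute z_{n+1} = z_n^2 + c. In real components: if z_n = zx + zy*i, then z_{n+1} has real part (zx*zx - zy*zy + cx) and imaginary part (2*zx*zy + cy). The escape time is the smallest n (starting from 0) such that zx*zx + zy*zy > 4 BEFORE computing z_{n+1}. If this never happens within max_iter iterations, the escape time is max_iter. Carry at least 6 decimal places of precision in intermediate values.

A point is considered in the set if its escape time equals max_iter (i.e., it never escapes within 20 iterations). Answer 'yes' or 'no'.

Answer: yes

Derivation:
z_0 = 0 + 0i, c = -0.5020 + -0.6050i
Iter 1: z = -0.5020 + -0.6050i, |z|^2 = 0.6180
Iter 2: z = -0.6160 + 0.0024i, |z|^2 = 0.3795
Iter 3: z = -0.1225 + -0.6080i, |z|^2 = 0.3847
Iter 4: z = -0.8566 + -0.4560i, |z|^2 = 0.9418
Iter 5: z = 0.0239 + 0.1763i, |z|^2 = 0.0316
Iter 6: z = -0.5325 + -0.5966i, |z|^2 = 0.6395
Iter 7: z = -0.5744 + 0.0304i, |z|^2 = 0.3308
Iter 8: z = -0.1730 + -0.6399i, |z|^2 = 0.4394
Iter 9: z = -0.8815 + -0.3836i, |z|^2 = 0.9242
Iter 10: z = 0.1279 + 0.0712i, |z|^2 = 0.0214
Iter 11: z = -0.4907 + -0.5868i, |z|^2 = 0.5851
Iter 12: z = -0.6055 + -0.0291i, |z|^2 = 0.3675
Iter 13: z = -0.1362 + -0.5697i, |z|^2 = 0.3431
Iter 14: z = -0.8080 + -0.4498i, |z|^2 = 0.8552
Iter 15: z = -0.0514 + 0.1219i, |z|^2 = 0.0175
Iter 16: z = -0.5142 + -0.6175i, |z|^2 = 0.6458
Iter 17: z = -0.6189 + 0.0301i, |z|^2 = 0.3840
Iter 18: z = -0.1198 + -0.6423i, |z|^2 = 0.4269
Iter 19: z = -0.9001 + -0.4511i, |z|^2 = 1.0137
Did not escape in 20 iterations → in set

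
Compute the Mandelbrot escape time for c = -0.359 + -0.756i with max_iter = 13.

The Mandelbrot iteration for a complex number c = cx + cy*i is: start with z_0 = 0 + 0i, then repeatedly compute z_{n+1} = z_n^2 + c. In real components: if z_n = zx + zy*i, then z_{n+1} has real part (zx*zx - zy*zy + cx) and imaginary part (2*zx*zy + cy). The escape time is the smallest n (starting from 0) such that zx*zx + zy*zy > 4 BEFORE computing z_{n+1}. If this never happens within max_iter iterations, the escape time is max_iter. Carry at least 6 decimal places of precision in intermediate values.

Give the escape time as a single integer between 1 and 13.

z_0 = 0 + 0i, c = -0.3590 + -0.7560i
Iter 1: z = -0.3590 + -0.7560i, |z|^2 = 0.7004
Iter 2: z = -0.8017 + -0.2132i, |z|^2 = 0.6881
Iter 3: z = 0.2382 + -0.4142i, |z|^2 = 0.2283
Iter 4: z = -0.4738 + -0.9533i, |z|^2 = 1.1333
Iter 5: z = -1.0433 + 0.1474i, |z|^2 = 1.1102
Iter 6: z = 0.7078 + -1.0635i, |z|^2 = 1.6321
Iter 7: z = -0.9892 + -2.2615i, |z|^2 = 6.0930
Escaped at iteration 7

Answer: 7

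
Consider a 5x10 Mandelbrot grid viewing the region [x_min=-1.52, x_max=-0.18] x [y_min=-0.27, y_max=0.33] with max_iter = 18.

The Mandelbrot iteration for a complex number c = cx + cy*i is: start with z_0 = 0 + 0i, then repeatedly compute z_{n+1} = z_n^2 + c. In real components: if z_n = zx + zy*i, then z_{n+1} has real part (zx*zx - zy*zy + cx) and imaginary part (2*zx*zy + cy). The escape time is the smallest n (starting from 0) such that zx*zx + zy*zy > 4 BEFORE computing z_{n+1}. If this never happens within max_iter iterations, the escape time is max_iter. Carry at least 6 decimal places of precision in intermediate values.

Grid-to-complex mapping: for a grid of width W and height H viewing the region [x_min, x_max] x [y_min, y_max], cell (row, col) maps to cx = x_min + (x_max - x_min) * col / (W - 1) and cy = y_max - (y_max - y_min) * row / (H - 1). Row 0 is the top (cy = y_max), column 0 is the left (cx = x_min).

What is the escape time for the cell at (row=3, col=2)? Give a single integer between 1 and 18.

z_0 = 0 + 0i, c = -0.8500 + 0.1300i
Iter 1: z = -0.8500 + 0.1300i, |z|^2 = 0.7394
Iter 2: z = -0.1444 + -0.0910i, |z|^2 = 0.0291
Iter 3: z = -0.8374 + 0.1563i, |z|^2 = 0.7257
Iter 4: z = -0.1731 + -0.1317i, |z|^2 = 0.0473
Iter 5: z = -0.8374 + 0.1756i, |z|^2 = 0.7321
Iter 6: z = -0.1796 + -0.1641i, |z|^2 = 0.0592
Iter 7: z = -0.8447 + 0.1890i, |z|^2 = 0.7492
Iter 8: z = -0.1722 + -0.1892i, |z|^2 = 0.0655
Iter 9: z = -0.8561 + 0.1952i, |z|^2 = 0.7711
Iter 10: z = -0.1551 + -0.2042i, |z|^2 = 0.0658
Iter 11: z = -0.8676 + 0.1934i, |z|^2 = 0.7902
Iter 12: z = -0.1346 + -0.2055i, |z|^2 = 0.0604
Iter 13: z = -0.8741 + 0.1853i, |z|^2 = 0.7984
Iter 14: z = -0.1202 + -0.1940i, |z|^2 = 0.0521
Iter 15: z = -0.8732 + 0.1767i, |z|^2 = 0.7936
Iter 16: z = -0.1188 + -0.1785i, |z|^2 = 0.0460
Iter 17: z = -0.8678 + 0.1724i, |z|^2 = 0.7827

Answer: 18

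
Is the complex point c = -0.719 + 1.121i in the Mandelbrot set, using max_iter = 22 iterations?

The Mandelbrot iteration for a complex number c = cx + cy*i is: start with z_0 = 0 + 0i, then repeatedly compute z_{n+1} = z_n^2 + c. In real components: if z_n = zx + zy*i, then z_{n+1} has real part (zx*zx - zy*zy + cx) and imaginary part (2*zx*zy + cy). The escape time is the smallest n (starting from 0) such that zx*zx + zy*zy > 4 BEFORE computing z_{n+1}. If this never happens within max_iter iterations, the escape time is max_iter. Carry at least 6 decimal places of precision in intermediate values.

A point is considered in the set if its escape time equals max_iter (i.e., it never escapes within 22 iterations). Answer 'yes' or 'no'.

Answer: no

Derivation:
z_0 = 0 + 0i, c = -0.7190 + 1.1210i
Iter 1: z = -0.7190 + 1.1210i, |z|^2 = 1.7736
Iter 2: z = -1.4587 + -0.4910i, |z|^2 = 2.3688
Iter 3: z = 1.1677 + 2.5534i, |z|^2 = 7.8834
Escaped at iteration 3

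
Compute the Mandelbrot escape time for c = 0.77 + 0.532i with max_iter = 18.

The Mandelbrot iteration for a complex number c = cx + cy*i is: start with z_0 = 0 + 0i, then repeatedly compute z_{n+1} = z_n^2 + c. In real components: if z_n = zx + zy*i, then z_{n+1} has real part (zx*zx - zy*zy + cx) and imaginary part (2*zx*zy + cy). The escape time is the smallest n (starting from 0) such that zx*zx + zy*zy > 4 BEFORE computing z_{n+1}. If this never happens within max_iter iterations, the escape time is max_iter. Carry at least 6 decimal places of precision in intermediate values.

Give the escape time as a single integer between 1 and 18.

Answer: 3

Derivation:
z_0 = 0 + 0i, c = 0.7700 + 0.5320i
Iter 1: z = 0.7700 + 0.5320i, |z|^2 = 0.8759
Iter 2: z = 1.0799 + 1.3513i, |z|^2 = 2.9921
Iter 3: z = 0.1102 + 3.4504i, |z|^2 = 11.9176
Escaped at iteration 3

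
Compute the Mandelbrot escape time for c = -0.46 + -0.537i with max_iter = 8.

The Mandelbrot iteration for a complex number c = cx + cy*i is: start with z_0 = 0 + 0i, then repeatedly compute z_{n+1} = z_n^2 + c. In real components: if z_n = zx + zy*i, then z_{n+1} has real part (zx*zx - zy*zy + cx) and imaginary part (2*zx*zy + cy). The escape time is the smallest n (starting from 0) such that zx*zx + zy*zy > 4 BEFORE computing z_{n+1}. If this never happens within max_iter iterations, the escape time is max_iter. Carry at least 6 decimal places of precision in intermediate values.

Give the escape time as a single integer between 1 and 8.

Answer: 8

Derivation:
z_0 = 0 + 0i, c = -0.4600 + -0.5370i
Iter 1: z = -0.4600 + -0.5370i, |z|^2 = 0.5000
Iter 2: z = -0.5368 + -0.0430i, |z|^2 = 0.2900
Iter 3: z = -0.1737 + -0.4909i, |z|^2 = 0.2711
Iter 4: z = -0.6708 + -0.3664i, |z|^2 = 0.5842
Iter 5: z = -0.1443 + -0.0454i, |z|^2 = 0.0229
Iter 6: z = -0.4412 + -0.5239i, |z|^2 = 0.4692
Iter 7: z = -0.5398 + -0.0747i, |z|^2 = 0.2969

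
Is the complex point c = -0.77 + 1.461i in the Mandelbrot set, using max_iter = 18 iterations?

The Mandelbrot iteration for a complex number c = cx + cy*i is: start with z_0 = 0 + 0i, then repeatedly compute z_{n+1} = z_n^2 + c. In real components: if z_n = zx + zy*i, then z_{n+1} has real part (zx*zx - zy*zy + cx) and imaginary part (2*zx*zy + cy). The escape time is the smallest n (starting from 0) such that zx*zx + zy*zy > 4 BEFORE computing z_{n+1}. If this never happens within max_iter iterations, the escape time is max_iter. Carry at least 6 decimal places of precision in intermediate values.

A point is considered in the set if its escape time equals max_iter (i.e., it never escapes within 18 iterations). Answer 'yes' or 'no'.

z_0 = 0 + 0i, c = -0.7700 + 1.4610i
Iter 1: z = -0.7700 + 1.4610i, |z|^2 = 2.7274
Iter 2: z = -2.3116 + -0.7889i, |z|^2 = 5.9660
Escaped at iteration 2

Answer: no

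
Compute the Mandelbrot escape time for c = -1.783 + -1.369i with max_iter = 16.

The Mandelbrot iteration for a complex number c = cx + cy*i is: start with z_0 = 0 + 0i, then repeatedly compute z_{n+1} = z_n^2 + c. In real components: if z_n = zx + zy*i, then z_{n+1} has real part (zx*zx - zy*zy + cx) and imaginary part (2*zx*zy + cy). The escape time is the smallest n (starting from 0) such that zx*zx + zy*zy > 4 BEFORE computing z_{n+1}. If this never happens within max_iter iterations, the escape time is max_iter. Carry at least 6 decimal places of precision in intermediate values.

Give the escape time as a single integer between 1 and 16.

z_0 = 0 + 0i, c = -1.7830 + -1.3690i
Iter 1: z = -1.7830 + -1.3690i, |z|^2 = 5.0533
Escaped at iteration 1

Answer: 1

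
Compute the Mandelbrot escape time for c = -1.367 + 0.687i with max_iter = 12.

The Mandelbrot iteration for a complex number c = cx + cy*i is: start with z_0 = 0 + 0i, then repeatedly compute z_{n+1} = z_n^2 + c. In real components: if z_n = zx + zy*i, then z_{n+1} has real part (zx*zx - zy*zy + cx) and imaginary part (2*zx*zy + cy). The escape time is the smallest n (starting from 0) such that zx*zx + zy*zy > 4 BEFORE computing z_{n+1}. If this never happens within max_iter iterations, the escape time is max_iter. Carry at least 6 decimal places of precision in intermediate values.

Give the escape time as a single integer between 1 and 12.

Answer: 3

Derivation:
z_0 = 0 + 0i, c = -1.3670 + 0.6870i
Iter 1: z = -1.3670 + 0.6870i, |z|^2 = 2.3407
Iter 2: z = 0.0297 + -1.1913i, |z|^2 = 1.4200
Iter 3: z = -2.7852 + 0.6162i, |z|^2 = 8.1371
Escaped at iteration 3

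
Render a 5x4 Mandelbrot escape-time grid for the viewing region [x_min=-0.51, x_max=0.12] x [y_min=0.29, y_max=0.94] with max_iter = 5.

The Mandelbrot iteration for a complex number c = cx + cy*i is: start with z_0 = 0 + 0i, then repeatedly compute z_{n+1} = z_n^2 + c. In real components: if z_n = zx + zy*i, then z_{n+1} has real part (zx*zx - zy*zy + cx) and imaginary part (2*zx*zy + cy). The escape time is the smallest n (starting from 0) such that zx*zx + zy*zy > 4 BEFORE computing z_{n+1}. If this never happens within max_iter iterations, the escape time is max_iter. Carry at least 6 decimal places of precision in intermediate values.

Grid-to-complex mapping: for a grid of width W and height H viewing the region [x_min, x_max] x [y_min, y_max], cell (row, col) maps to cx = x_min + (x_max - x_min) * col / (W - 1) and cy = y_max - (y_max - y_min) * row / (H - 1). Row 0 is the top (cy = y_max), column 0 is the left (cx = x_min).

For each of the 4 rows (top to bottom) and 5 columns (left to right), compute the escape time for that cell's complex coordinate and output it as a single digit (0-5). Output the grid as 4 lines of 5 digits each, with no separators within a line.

Answer: 45554
55555
55555
55555

Derivation:
(row=0, col=0): c = -0.5100 + 0.9400i → escape time 4
(row=0, col=1): c = -0.3525 + 0.9400i → escape time 5
(row=0, col=2): c = -0.1950 + 0.9400i → escape time 5
(row=0, col=3): c = -0.0375 + 0.9400i → escape time 5
(row=0, col=4): c = 0.1200 + 0.9400i → escape time 4
(row=1, col=0): c = -0.5100 + 0.7233i → escape time 5
(row=1, col=1): c = -0.3525 + 0.7233i → escape time 5
(row=1, col=2): c = -0.1950 + 0.7233i → escape time 5
(row=1, col=3): c = -0.0375 + 0.7233i → escape time 5
(row=1, col=4): c = 0.1200 + 0.7233i → escape time 5
(row=2, col=0): c = -0.5100 + 0.5067i → escape time 5
(row=2, col=1): c = -0.3525 + 0.5067i → escape time 5
(row=2, col=2): c = -0.1950 + 0.5067i → escape time 5
(row=2, col=3): c = -0.0375 + 0.5067i → escape time 5
(row=2, col=4): c = 0.1200 + 0.5067i → escape time 5
(row=3, col=0): c = -0.5100 + 0.2900i → escape time 5
(row=3, col=1): c = -0.3525 + 0.2900i → escape time 5
(row=3, col=2): c = -0.1950 + 0.2900i → escape time 5
(row=3, col=3): c = -0.0375 + 0.2900i → escape time 5
(row=3, col=4): c = 0.1200 + 0.2900i → escape time 5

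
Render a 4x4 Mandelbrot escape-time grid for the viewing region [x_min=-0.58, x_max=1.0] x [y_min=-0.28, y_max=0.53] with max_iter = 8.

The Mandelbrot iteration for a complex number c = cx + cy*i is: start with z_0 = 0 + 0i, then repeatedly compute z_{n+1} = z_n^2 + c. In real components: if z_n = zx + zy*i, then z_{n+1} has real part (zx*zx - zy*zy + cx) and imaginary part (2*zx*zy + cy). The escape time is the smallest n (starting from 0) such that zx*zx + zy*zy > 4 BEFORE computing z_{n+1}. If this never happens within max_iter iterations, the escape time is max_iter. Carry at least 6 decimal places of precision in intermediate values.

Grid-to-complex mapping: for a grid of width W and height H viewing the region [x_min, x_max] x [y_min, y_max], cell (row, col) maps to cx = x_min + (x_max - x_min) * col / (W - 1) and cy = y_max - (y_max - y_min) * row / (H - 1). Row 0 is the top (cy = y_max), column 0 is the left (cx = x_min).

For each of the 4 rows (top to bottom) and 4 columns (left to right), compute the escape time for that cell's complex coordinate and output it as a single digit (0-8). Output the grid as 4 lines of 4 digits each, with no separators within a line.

Answer: 8852
8862
8852
8862

Derivation:
(row=0, col=0): c = -0.5800 + 0.5300i → escape time 8
(row=0, col=1): c = -0.0533 + 0.5300i → escape time 8
(row=0, col=2): c = 0.4733 + 0.5300i → escape time 5
(row=0, col=3): c = 1.0000 + 0.5300i → escape time 2
(row=1, col=0): c = -0.5800 + 0.2600i → escape time 8
(row=1, col=1): c = -0.0533 + 0.2600i → escape time 8
(row=1, col=2): c = 0.4733 + 0.2600i → escape time 6
(row=1, col=3): c = 1.0000 + 0.2600i → escape time 2
(row=2, col=0): c = -0.5800 + -0.0100i → escape time 8
(row=2, col=1): c = -0.0533 + -0.0100i → escape time 8
(row=2, col=2): c = 0.4733 + -0.0100i → escape time 5
(row=2, col=3): c = 1.0000 + -0.0100i → escape time 2
(row=3, col=0): c = -0.5800 + -0.2800i → escape time 8
(row=3, col=1): c = -0.0533 + -0.2800i → escape time 8
(row=3, col=2): c = 0.4733 + -0.2800i → escape time 6
(row=3, col=3): c = 1.0000 + -0.2800i → escape time 2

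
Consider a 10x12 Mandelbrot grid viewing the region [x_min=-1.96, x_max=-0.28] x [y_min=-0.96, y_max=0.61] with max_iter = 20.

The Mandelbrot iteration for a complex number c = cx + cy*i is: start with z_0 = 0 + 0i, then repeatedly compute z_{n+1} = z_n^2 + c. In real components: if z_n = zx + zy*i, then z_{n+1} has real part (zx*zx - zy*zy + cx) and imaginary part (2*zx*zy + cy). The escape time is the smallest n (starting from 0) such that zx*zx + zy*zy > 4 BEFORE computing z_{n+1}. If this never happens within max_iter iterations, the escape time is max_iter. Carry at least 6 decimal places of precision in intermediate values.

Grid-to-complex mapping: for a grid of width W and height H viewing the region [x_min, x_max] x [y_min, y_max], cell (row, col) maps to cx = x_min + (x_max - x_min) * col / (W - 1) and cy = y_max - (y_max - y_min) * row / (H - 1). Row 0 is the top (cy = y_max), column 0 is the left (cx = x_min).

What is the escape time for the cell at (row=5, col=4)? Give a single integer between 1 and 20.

Answer: 20

Derivation:
z_0 = 0 + 0i, c = -1.2133 + -0.1036i
Iter 1: z = -1.2133 + -0.1036i, |z|^2 = 1.4829
Iter 2: z = 0.2481 + 0.1479i, |z|^2 = 0.0834
Iter 3: z = -1.1736 + -0.0303i, |z|^2 = 1.3783
Iter 4: z = 0.1632 + -0.0326i, |z|^2 = 0.0277
Iter 5: z = -1.1878 + -0.1143i, |z|^2 = 1.4239
Iter 6: z = 0.1844 + 0.1678i, |z|^2 = 0.0622
Iter 7: z = -1.2075 + -0.0417i, |z|^2 = 1.4598
Iter 8: z = 0.2430 + -0.0028i, |z|^2 = 0.0590
Iter 9: z = -1.1543 + -0.1050i, |z|^2 = 1.3435
Iter 10: z = 0.1081 + 0.1388i, |z|^2 = 0.0309
Iter 11: z = -1.2209 + -0.0736i, |z|^2 = 1.4961
Iter 12: z = 0.2719 + 0.0762i, |z|^2 = 0.0797
Iter 13: z = -1.1452 + -0.0622i, |z|^2 = 1.3154
Iter 14: z = 0.0943 + 0.0389i, |z|^2 = 0.0104
Iter 15: z = -1.2059 + -0.0963i, |z|^2 = 1.4636
Iter 16: z = 0.2317 + 0.1286i, |z|^2 = 0.0702
Iter 17: z = -1.1762 + -0.0440i, |z|^2 = 1.3854
Iter 18: z = 0.1682 + -0.0001i, |z|^2 = 0.0283
Iter 19: z = -1.1851 + -0.1037i, |z|^2 = 1.4151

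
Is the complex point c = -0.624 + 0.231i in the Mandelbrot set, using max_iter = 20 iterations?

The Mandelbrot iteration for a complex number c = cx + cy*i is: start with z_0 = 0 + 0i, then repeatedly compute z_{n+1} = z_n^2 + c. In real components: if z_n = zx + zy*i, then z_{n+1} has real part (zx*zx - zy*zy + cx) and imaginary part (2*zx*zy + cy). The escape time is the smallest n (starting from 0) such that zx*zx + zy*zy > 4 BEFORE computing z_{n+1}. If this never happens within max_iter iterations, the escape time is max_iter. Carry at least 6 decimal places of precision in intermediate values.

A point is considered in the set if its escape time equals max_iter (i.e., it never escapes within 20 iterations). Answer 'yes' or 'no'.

z_0 = 0 + 0i, c = -0.6240 + 0.2310i
Iter 1: z = -0.6240 + 0.2310i, |z|^2 = 0.4427
Iter 2: z = -0.2880 + -0.0573i, |z|^2 = 0.0862
Iter 3: z = -0.5443 + 0.2640i, |z|^2 = 0.3660
Iter 4: z = -0.3974 + -0.0564i, |z|^2 = 0.1611
Iter 5: z = -0.4693 + 0.2758i, |z|^2 = 0.2963
Iter 6: z = -0.4799 + -0.0279i, |z|^2 = 0.2311
Iter 7: z = -0.3945 + 0.2578i, |z|^2 = 0.2221
Iter 8: z = -0.5348 + 0.0276i, |z|^2 = 0.2868
Iter 9: z = -0.3387 + 0.2014i, |z|^2 = 0.1553
Iter 10: z = -0.5498 + 0.0945i, |z|^2 = 0.3113
Iter 11: z = -0.3306 + 0.1271i, |z|^2 = 0.1255
Iter 12: z = -0.5308 + 0.1470i, |z|^2 = 0.3034
Iter 13: z = -0.3638 + 0.0750i, |z|^2 = 0.1380
Iter 14: z = -0.4973 + 0.1765i, |z|^2 = 0.2784
Iter 15: z = -0.4079 + 0.0555i, |z|^2 = 0.1694
Iter 16: z = -0.4607 + 0.1857i, |z|^2 = 0.2468
Iter 17: z = -0.4462 + 0.0599i, |z|^2 = 0.2027
Iter 18: z = -0.4285 + 0.1776i, |z|^2 = 0.2151
Iter 19: z = -0.4720 + 0.0788i, |z|^2 = 0.2290
Did not escape in 20 iterations → in set

Answer: yes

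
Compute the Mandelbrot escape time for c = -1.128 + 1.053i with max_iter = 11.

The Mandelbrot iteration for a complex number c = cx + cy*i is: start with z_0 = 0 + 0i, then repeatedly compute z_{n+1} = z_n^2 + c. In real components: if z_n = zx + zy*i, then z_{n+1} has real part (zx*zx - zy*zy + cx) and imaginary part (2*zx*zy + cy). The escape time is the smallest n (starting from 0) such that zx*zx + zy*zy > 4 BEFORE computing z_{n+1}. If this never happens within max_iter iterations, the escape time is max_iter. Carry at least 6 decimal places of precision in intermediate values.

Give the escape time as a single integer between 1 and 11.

z_0 = 0 + 0i, c = -1.1280 + 1.0530i
Iter 1: z = -1.1280 + 1.0530i, |z|^2 = 2.3812
Iter 2: z = -0.9644 + -1.3226i, |z|^2 = 2.6793
Iter 3: z = -1.9471 + 3.6040i, |z|^2 = 16.7802
Escaped at iteration 3

Answer: 3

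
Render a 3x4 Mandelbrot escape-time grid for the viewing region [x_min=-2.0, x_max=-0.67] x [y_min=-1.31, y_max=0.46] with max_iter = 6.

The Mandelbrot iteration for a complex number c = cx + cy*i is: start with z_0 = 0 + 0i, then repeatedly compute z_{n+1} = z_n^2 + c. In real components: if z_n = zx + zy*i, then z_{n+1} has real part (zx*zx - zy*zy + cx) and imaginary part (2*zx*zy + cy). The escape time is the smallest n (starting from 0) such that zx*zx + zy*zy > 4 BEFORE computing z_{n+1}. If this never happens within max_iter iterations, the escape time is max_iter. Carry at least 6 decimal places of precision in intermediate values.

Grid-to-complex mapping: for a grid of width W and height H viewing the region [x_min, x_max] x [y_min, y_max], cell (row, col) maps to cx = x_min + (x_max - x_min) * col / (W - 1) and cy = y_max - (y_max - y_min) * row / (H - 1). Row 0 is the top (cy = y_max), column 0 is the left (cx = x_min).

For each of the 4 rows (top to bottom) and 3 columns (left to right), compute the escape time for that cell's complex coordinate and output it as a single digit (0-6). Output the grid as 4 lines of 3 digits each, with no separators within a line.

(row=0, col=0): c = -2.0000 + 0.4600i → escape time 1
(row=0, col=1): c = -1.3350 + 0.4600i → escape time 4
(row=0, col=2): c = -0.6700 + 0.4600i → escape time 6
(row=1, col=0): c = -2.0000 + -0.1300i → escape time 1
(row=1, col=1): c = -1.3350 + -0.1300i → escape time 6
(row=1, col=2): c = -0.6700 + -0.1300i → escape time 6
(row=2, col=0): c = -2.0000 + -0.7200i → escape time 1
(row=2, col=1): c = -1.3350 + -0.7200i → escape time 3
(row=2, col=2): c = -0.6700 + -0.7200i → escape time 5
(row=3, col=0): c = -2.0000 + -1.3100i → escape time 1
(row=3, col=1): c = -1.3350 + -1.3100i → escape time 2
(row=3, col=2): c = -0.6700 + -1.3100i → escape time 3

Answer: 146
166
135
123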